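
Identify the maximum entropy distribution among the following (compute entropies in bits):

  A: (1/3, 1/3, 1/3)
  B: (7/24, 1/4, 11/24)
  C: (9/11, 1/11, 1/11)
A

For a discrete distribution over n outcomes, entropy is maximized by the uniform distribution.

Computing entropies:
H(A) = 1.5850 bits
H(B) = 1.5343 bits
H(C) = 0.8659 bits

The uniform distribution (where all probabilities equal 1/3) achieves the maximum entropy of log_2(3) = 1.5850 bits.

Distribution A has the highest entropy.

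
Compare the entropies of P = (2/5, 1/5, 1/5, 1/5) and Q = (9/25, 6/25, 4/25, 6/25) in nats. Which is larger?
Q

Computing entropies in nats:
H(P) = 1.3322
H(Q) = 1.3460

Distribution Q has higher entropy.

Intuition: The distribution closer to uniform (more spread out) has higher entropy.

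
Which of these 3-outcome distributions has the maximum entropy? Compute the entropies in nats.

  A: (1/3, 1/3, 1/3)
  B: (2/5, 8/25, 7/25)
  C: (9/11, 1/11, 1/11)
A

For a discrete distribution over n outcomes, entropy is maximized by the uniform distribution.

Computing entropies:
H(A) = 1.0986 nats
H(B) = 1.0876 nats
H(C) = 0.6002 nats

The uniform distribution (where all probabilities equal 1/3) achieves the maximum entropy of log_e(3) = 1.0986 nats.

Distribution A has the highest entropy.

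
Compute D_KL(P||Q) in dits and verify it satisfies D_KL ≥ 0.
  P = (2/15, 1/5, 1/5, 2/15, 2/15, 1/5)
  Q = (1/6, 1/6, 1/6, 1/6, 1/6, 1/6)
0.0087 dits

KL divergence satisfies the Gibbs inequality: D_KL(P||Q) ≥ 0 for all distributions P, Q.

D_KL(P||Q) = Σ p(x) log(p(x)/q(x))
Term by term:
  x=0: 2/15 × log_10[(2/15)/(1/6)] = -0.0129
  x=1: 1/5 × log_10[(1/5)/(1/6)] = 0.0158
  x=2: 1/5 × log_10[(1/5)/(1/6)] = 0.0158
  x=3: 2/15 × log_10[(2/15)/(1/6)] = -0.0129
  x=4: 2/15 × log_10[(2/15)/(1/6)] = -0.0129
  x=5: 1/5 × log_10[(1/5)/(1/6)] = 0.0158
D_KL(P||Q) = 0.0087 dits

D_KL(P||Q) = 0.0087 ≥ 0 ✓

This non-negativity is a fundamental property: relative entropy cannot be negative because it measures how different Q is from P.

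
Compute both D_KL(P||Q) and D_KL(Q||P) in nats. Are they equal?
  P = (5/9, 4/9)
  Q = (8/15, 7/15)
D_KL(P||Q) = 0.0010, D_KL(Q||P) = 0.0010

KL divergence is not symmetric: D_KL(P||Q) ≠ D_KL(Q||P) in general.

D_KL(P||Q) = 0.0010 nats
D_KL(Q||P) = 0.0010 nats

In this case they happen to be equal (to 4 decimal places).

This asymmetry is why KL divergence is not a true distance metric.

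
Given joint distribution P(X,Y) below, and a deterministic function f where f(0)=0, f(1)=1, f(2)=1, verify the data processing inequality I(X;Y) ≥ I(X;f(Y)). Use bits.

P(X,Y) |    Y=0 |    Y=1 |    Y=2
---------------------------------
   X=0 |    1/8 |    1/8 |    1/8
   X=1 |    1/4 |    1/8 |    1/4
I(X;Y) = 0.0157, I(X;f(Y)) = 0.0032, inequality holds: 0.0157 ≥ 0.0032

Data Processing Inequality: For any Markov chain X → Y → Z, we have I(X;Y) ≥ I(X;Z).

Here Z = f(Y) is a deterministic function of Y, forming X → Y → Z.

Original I(X;Y) = 0.0157 bits

After applying f:
P(X,Z) where Z=f(Y):
- P(X,Z=0) = P(X,Y=0)
- P(X,Z=1) = P(X,Y=1) + P(X,Y=2)

I(X;Z) = I(X;f(Y)) = 0.0032 bits

Verification: 0.0157 ≥ 0.0032 ✓

Information cannot be created by processing; the function f can only lose information about X.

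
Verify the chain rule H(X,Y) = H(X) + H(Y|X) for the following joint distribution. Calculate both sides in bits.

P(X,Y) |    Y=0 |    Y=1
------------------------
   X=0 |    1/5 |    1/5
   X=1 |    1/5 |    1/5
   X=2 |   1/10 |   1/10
H(X,Y) = 2.5219, H(X) = 1.5219, H(Y|X) = 1.0000 (all in bits)

Chain rule: H(X,Y) = H(X) + H(Y|X)

Left side — joint entropy directly:
H(X,Y) = -Σ p(x,y) log p(x,y) = 2.5219 bits

Right side — compute H(Y|X) from the conditional distributions:
P(X) = (2/5, 2/5, 1/5), so H(X) = 1.5219 bits
H(Y|X) = Σ_x P(X=x) · H(Y|X=x):
  P(Y|X=0) = (1/2, 1/2), H(Y|X=0) = 1.0000, weight P(X=0) = 2/5
  P(Y|X=1) = (1/2, 1/2), H(Y|X=1) = 1.0000, weight P(X=1) = 2/5
  P(Y|X=2) = (1/2, 1/2), H(Y|X=2) = 1.0000, weight P(X=2) = 1/5
H(Y|X) = 1.0000 bits

H(X) + H(Y|X) = 1.5219 + 1.0000 = 2.5219 bits

Both sides equal 2.5219 bits. ✓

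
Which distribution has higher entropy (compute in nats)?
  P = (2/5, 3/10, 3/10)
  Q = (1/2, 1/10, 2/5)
P

Computing entropies in nats:
H(P) = 1.0889
H(Q) = 0.9433

Distribution P has higher entropy.

Intuition: The distribution closer to uniform (more spread out) has higher entropy.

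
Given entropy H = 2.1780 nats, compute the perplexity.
8.8286

Perplexity is e^H (or exp(H) for natural log).

H = 2.1780 nats
Perplexity = e^2.1780 = 8.8286

Interpretation: The model's uncertainty is equivalent to choosing uniformly among 8.8 options.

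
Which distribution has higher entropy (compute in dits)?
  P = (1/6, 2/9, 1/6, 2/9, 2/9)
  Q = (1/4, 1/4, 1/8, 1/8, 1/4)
P

Computing entropies in dits:
H(P) = 0.6949
H(Q) = 0.6773

Distribution P has higher entropy.

Intuition: The distribution closer to uniform (more spread out) has higher entropy.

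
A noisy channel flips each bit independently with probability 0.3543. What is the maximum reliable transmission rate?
0.0622 bits

For a binary symmetric channel (BSC) with error probability p:
Capacity C = 1 - H(p) bits per symbol

where H(p) = -p log₂(p) - (1-p) log₂(1-p) is the binary entropy function.

H(0.3543) = 0.9378 bits
C = 1 - 0.9378 = 0.0622 bits per symbol

This means we can reliably transmit up to 0.0622 bits of information per channel use.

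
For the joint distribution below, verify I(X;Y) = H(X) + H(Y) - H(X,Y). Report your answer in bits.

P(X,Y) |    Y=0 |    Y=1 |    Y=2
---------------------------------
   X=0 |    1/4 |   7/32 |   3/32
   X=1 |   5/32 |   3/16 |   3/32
I(X;Y) = 0.0062 bits

Mutual information has multiple equivalent forms:
- I(X;Y) = H(X) - H(X|Y)
- I(X;Y) = H(Y) - H(Y|X)
- I(X;Y) = H(X) + H(Y) - H(X,Y)

Computing all quantities:
H(X) = 0.9887, H(Y) = 1.5087, H(X,Y) = 2.4912
H(X|Y) = 0.9825, H(Y|X) = 1.5025

Verification:
H(X) - H(X|Y) = 0.9887 - 0.9825 = 0.0062
H(Y) - H(Y|X) = 1.5087 - 1.5025 = 0.0062
H(X) + H(Y) - H(X,Y) = 0.9887 + 1.5087 - 2.4912 = 0.0062

All forms give I(X;Y) = 0.0062 bits. ✓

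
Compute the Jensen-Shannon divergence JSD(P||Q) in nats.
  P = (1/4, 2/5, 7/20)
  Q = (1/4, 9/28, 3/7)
0.0041 nats

Jensen-Shannon divergence is:
JSD(P||Q) = 0.5 × D_KL(P||M) + 0.5 × D_KL(Q||M)
where M = 0.5 × (P + Q) is the mixture distribution.

M = 0.5 × (1/4, 2/5, 7/20) + 0.5 × (1/4, 9/28, 3/7) = (1/4, 0.360714, 0.389286)

D_KL(P||M) = 0.0041 nats
D_KL(Q||M) = 0.0041 nats

JSD(P||Q) = 0.5 × 0.0041 + 0.5 × 0.0041 = 0.0041 nats

Unlike KL divergence, JSD is symmetric and bounded: 0 ≤ JSD ≤ log(2).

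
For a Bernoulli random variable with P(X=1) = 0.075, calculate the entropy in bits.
0.3843 bits

The binary entropy function is:
H(p) = -p log(p) - (1-p) log(1-p)

H(0.075) = -0.075 × log_2(0.075) - 0.925 × log_2(0.925)
H(0.075) = 0.3843 bits

Note: Binary entropy is maximized at p=0.5 (H=1 bit) and minimized at p=0 or p=1 (H=0).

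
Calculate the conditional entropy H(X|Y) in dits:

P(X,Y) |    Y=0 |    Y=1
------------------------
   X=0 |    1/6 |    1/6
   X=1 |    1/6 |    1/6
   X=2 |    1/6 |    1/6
0.4771 dits

Using the chain rule: H(X|Y) = H(X,Y) - H(Y)

First, compute H(X,Y) = 0.7782 dits

Marginal P(Y) = (1/2, 1/2)
H(Y) = 0.3010 dits

H(X|Y) = H(X,Y) - H(Y) = 0.7782 - 0.3010 = 0.4771 dits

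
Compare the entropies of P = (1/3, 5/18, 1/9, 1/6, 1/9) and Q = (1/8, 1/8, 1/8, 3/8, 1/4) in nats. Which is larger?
P

Computing entropies in nats:
H(P) = 1.5089
H(Q) = 1.4942

Distribution P has higher entropy.

Intuition: The distribution closer to uniform (more spread out) has higher entropy.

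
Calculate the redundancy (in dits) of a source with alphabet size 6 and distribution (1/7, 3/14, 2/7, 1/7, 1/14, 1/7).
0.0353 dits

Redundancy measures how far a source is from maximum entropy:
R = H_max - H(X)

Maximum entropy for 6 symbols: H_max = log_10(6) = 0.7782 dits
Actual entropy: H(X) = 0.7429 dits
Redundancy: R = 0.7782 - 0.7429 = 0.0353 dits

This redundancy represents potential for compression: the source could be compressed by 0.0353 dits per symbol.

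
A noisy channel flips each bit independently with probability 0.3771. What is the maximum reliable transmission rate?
0.0440 bits

For a binary symmetric channel (BSC) with error probability p:
Capacity C = 1 - H(p) bits per symbol

where H(p) = -p log₂(p) - (1-p) log₂(1-p) is the binary entropy function.

H(0.3771) = 0.9560 bits
C = 1 - 0.9560 = 0.0440 bits per symbol

This means we can reliably transmit up to 0.0440 bits of information per channel use.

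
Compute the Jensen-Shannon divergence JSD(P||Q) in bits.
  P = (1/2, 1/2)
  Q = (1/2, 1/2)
0.0000 bits

Jensen-Shannon divergence is:
JSD(P||Q) = 0.5 × D_KL(P||M) + 0.5 × D_KL(Q||M)
where M = 0.5 × (P + Q) is the mixture distribution.

M = 0.5 × (1/2, 1/2) + 0.5 × (1/2, 1/2) = (1/2, 1/2)

D_KL(P||M) = 0.0000 bits
D_KL(Q||M) = 0.0000 bits

JSD(P||Q) = 0.5 × 0.0000 + 0.5 × 0.0000 = 0.0000 bits

Unlike KL divergence, JSD is symmetric and bounded: 0 ≤ JSD ≤ log(2).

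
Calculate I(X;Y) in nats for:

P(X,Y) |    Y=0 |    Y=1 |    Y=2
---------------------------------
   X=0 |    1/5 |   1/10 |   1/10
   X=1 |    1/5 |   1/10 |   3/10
0.0322 nats

Mutual information: I(X;Y) = H(X) + H(Y) - H(X,Y)

Marginals:
P(X) = (2/5, 3/5), H(X) = 0.6730 nats
P(Y) = (2/5, 1/5, 2/5), H(Y) = 1.0549 nats

Joint entropy: H(X,Y) = 1.6957 nats

I(X;Y) = 0.6730 + 1.0549 - 1.6957 = 0.0322 nats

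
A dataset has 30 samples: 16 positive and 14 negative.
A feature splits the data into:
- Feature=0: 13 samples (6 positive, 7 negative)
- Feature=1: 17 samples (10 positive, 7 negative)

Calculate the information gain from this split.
0.0114 bits

Information Gain = H(Y) - H(Y|Feature)

Before split:
P(positive) = 16/30 = 0.5333
H(Y) = 0.9968 bits

After split:
Feature=0: H = 0.9957 bits (weight = 13/30)
Feature=1: H = 0.9774 bits (weight = 17/30)
H(Y|Feature) = (13/30)×0.9957 + (17/30)×0.9774 = 0.9854 bits

Information Gain = 0.9968 - 0.9854 = 0.0114 bits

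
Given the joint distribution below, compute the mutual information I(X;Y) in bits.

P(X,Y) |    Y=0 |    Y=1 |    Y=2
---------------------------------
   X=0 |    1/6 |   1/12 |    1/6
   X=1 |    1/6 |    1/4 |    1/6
0.0428 bits

Mutual information: I(X;Y) = H(X) + H(Y) - H(X,Y)

Marginals:
P(X) = (5/12, 7/12), H(X) = 0.9799 bits
P(Y) = (1/3, 1/3, 1/3), H(Y) = 1.5850 bits

Joint entropy: H(X,Y) = 2.5221 bits

I(X;Y) = 0.9799 + 1.5850 - 2.5221 = 0.0428 bits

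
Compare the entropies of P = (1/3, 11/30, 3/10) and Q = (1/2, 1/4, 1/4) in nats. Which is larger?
P

Computing entropies in nats:
H(P) = 1.0953
H(Q) = 1.0397

Distribution P has higher entropy.

Intuition: The distribution closer to uniform (more spread out) has higher entropy.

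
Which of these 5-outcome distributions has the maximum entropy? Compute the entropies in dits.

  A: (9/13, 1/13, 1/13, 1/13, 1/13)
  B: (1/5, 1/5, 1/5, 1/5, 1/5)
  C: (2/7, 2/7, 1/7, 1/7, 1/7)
B

For a discrete distribution over n outcomes, entropy is maximized by the uniform distribution.

Computing entropies:
H(A) = 0.4533 dits
H(B) = 0.6990 dits
H(C) = 0.6731 dits

The uniform distribution (where all probabilities equal 1/5) achieves the maximum entropy of log_10(5) = 0.6990 dits.

Distribution B has the highest entropy.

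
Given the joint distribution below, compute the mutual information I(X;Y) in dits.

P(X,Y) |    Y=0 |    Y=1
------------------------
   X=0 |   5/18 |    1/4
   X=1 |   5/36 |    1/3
0.0122 dits

Mutual information: I(X;Y) = H(X) + H(Y) - H(X,Y)

Marginals:
P(X) = (19/36, 17/36), H(X) = 0.3004 dits
P(Y) = (5/12, 7/12), H(Y) = 0.2950 dits

Joint entropy: H(X,Y) = 0.5832 dits

I(X;Y) = 0.3004 + 0.2950 - 0.5832 = 0.0122 dits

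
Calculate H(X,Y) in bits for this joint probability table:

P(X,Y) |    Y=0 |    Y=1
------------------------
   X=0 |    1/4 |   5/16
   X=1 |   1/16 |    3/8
1.8050 bits

Joint entropy is H(X,Y) = -Σ_{x,y} p(x,y) log p(x,y).

Summing over all non-zero entries:
H(X,Y) = -[1/4·log_2(1/4) + 5/16·log_2(5/16) + 1/16·log_2(1/16) + 3/8·log_2(3/8)]
H(X,Y) = 1.8050 bits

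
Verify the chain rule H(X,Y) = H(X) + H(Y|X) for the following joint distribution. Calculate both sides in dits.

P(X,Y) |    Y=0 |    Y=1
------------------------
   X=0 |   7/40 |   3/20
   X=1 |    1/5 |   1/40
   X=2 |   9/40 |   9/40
H(X,Y) = 0.7274, H(X) = 0.4605, H(Y|X) = 0.2670 (all in dits)

Chain rule: H(X,Y) = H(X) + H(Y|X)

Left side — joint entropy directly:
H(X,Y) = -Σ p(x,y) log p(x,y) = 0.7274 dits

Right side — compute H(Y|X) from the conditional distributions:
P(X) = (13/40, 9/40, 9/20), so H(X) = 0.4605 dits
H(Y|X) = Σ_x P(X=x) · H(Y|X=x):
  P(Y|X=0) = (7/13, 6/13), H(Y|X=0) = 0.2997, weight P(X=0) = 13/40
  P(Y|X=1) = (8/9, 1/9), H(Y|X=1) = 0.1515, weight P(X=1) = 9/40
  P(Y|X=2) = (1/2, 1/2), H(Y|X=2) = 0.3010, weight P(X=2) = 9/20
H(Y|X) = 0.2670 dits

H(X) + H(Y|X) = 0.4605 + 0.2670 = 0.7274 dits

Both sides equal 0.7274 dits. ✓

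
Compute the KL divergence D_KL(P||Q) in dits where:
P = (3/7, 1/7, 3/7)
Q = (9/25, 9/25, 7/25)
0.0543 dits

KL divergence: D_KL(P||Q) = Σ p(x) log(p(x)/q(x))

Computing term by term:
  x=0: 3/7 × log_10[(3/7)/(9/25)] = 3/7 × 0.0757 = 0.0325
  x=1: 1/7 × log_10[(1/7)/(9/25)] = 1/7 × -0.4014 = -0.0573
  x=2: 3/7 × log_10[(3/7)/(7/25)] = 3/7 × 0.1849 = 0.0792

D_KL(P||Q) = 0.0543 dits

Note: KL divergence is always non-negative and equals 0 iff P = Q.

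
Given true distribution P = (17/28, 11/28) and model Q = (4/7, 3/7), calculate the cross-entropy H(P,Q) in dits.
0.2921 dits

Cross-entropy: H(P,Q) = -Σ p(x) log q(x)

Alternatively: H(P,Q) = H(P) + D_KL(P||Q)
H(P) = 0.2910 dits
D_KL(P||Q) = 0.0011 dits

H(P,Q) = 0.2910 + 0.0011 = 0.2921 dits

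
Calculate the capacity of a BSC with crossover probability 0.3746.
0.0459 bits

For a binary symmetric channel (BSC) with error probability p:
Capacity C = 1 - H(p) bits per symbol

where H(p) = -p log₂(p) - (1-p) log₂(1-p) is the binary entropy function.

H(0.3746) = 0.9541 bits
C = 1 - 0.9541 = 0.0459 bits per symbol

This means we can reliably transmit up to 0.0459 bits of information per channel use.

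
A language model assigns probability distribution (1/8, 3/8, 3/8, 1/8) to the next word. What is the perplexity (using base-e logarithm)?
3.5095

Perplexity is e^H (or exp(H) for natural log).

First, H = -Σ p log p = 1.2555 nats
Perplexity = e^1.2555 = 3.5095

Interpretation: The model's uncertainty is equivalent to choosing uniformly among 3.5 options.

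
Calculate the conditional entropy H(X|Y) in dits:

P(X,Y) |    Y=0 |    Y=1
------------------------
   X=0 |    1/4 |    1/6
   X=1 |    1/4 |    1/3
0.2887 dits

Using the chain rule: H(X|Y) = H(X,Y) - H(Y)

First, compute H(X,Y) = 0.5898 dits

Marginal P(Y) = (1/2, 1/2)
H(Y) = 0.3010 dits

H(X|Y) = H(X,Y) - H(Y) = 0.5898 - 0.3010 = 0.2887 dits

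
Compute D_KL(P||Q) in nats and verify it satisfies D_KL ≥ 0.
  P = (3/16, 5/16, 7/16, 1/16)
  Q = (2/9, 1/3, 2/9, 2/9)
0.1651 nats

KL divergence satisfies the Gibbs inequality: D_KL(P||Q) ≥ 0 for all distributions P, Q.

D_KL(P||Q) = Σ p(x) log(p(x)/q(x))
Term by term:
  x=0: 3/16 × log_e[(3/16)/(2/9)] = -0.0319
  x=1: 5/16 × log_e[(5/16)/(1/3)] = -0.0202
  x=2: 7/16 × log_e[(7/16)/(2/9)] = 0.2964
  x=3: 1/16 × log_e[(1/16)/(2/9)] = -0.0793
D_KL(P||Q) = 0.1651 nats

D_KL(P||Q) = 0.1651 ≥ 0 ✓

This non-negativity is a fundamental property: relative entropy cannot be negative because it measures how different Q is from P.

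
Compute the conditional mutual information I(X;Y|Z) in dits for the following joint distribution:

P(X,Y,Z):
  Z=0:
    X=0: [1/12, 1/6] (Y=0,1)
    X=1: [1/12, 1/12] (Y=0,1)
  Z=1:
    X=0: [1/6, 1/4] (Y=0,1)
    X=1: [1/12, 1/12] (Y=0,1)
0.0036 dits

Conditional mutual information: I(X;Y|Z) = H(X|Z) + H(Y|Z) - H(X,Y|Z)

H(Z) = 0.2950
H(X,Z) = 0.5683 → H(X|Z) = 0.2734
H(Y,Z) = 0.5898 → H(Y|Z) = 0.2948
H(X,Y,Z) = 0.8596 → H(X,Y|Z) = 0.5646

I(X;Y|Z) = 0.2734 + 0.2948 - 0.5646 = 0.0036 dits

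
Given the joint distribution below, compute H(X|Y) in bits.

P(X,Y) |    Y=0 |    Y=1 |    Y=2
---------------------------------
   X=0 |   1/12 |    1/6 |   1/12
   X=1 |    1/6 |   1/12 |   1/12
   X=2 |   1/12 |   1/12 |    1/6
1.5000 bits

Using the chain rule: H(X|Y) = H(X,Y) - H(Y)

First, compute H(X,Y) = 3.0850 bits

Marginal P(Y) = (1/3, 1/3, 1/3)
H(Y) = 1.5850 bits

H(X|Y) = H(X,Y) - H(Y) = 3.0850 - 1.5850 = 1.5000 bits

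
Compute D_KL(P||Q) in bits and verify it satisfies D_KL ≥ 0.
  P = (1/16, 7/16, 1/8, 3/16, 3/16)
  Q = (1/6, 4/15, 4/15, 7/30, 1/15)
0.3080 bits

KL divergence satisfies the Gibbs inequality: D_KL(P||Q) ≥ 0 for all distributions P, Q.

D_KL(P||Q) = Σ p(x) log(p(x)/q(x))
Term by term:
  x=0: 1/16 × log_2[(1/16)/(1/6)] = -0.0884
  x=1: 7/16 × log_2[(7/16)/(4/15)] = 0.3125
  x=2: 1/8 × log_2[(1/8)/(4/15)] = -0.1366
  x=3: 3/16 × log_2[(3/16)/(7/30)] = -0.0592
  x=4: 3/16 × log_2[(3/16)/(1/15)] = 0.2797
D_KL(P||Q) = 0.3080 bits

D_KL(P||Q) = 0.3080 ≥ 0 ✓

This non-negativity is a fundamental property: relative entropy cannot be negative because it measures how different Q is from P.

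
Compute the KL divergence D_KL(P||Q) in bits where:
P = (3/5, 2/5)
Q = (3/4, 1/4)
0.0781 bits

KL divergence: D_KL(P||Q) = Σ p(x) log(p(x)/q(x))

Computing term by term:
  x=0: 3/5 × log_2[(3/5)/(3/4)] = 3/5 × -0.3219 = -0.1932
  x=1: 2/5 × log_2[(2/5)/(1/4)] = 2/5 × 0.6781 = 0.2712

D_KL(P||Q) = 0.0781 bits

Note: KL divergence is always non-negative and equals 0 iff P = Q.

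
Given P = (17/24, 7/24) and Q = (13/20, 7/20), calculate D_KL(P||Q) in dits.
0.0033 dits

KL divergence: D_KL(P||Q) = Σ p(x) log(p(x)/q(x))

Computing term by term:
  x=0: 17/24 × log_10[(17/24)/(13/20)] = 17/24 × 0.0373 = 0.0264
  x=1: 7/24 × log_10[(7/24)/(7/20)] = 7/24 × -0.0792 = -0.0231

D_KL(P||Q) = 0.0033 dits

Note: KL divergence is always non-negative and equals 0 iff P = Q.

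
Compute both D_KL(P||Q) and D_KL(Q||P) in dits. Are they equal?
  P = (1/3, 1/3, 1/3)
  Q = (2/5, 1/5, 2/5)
D_KL(P||Q) = 0.0212, D_KL(Q||P) = 0.0190

KL divergence is not symmetric: D_KL(P||Q) ≠ D_KL(Q||P) in general.

D_KL(P||Q) = 0.0212 dits
D_KL(Q||P) = 0.0190 dits

No, they are not equal!

This asymmetry is why KL divergence is not a true distance metric.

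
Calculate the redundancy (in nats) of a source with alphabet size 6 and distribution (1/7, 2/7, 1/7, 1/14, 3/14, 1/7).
0.0813 nats

Redundancy measures how far a source is from maximum entropy:
R = H_max - H(X)

Maximum entropy for 6 symbols: H_max = log_e(6) = 1.7918 nats
Actual entropy: H(X) = 1.7105 nats
Redundancy: R = 1.7918 - 1.7105 = 0.0813 nats

This redundancy represents potential for compression: the source could be compressed by 0.0813 nats per symbol.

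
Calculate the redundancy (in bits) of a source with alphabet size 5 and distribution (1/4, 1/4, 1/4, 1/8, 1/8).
0.0719 bits

Redundancy measures how far a source is from maximum entropy:
R = H_max - H(X)

Maximum entropy for 5 symbols: H_max = log_2(5) = 2.3219 bits
Actual entropy: H(X) = 2.2500 bits
Redundancy: R = 2.3219 - 2.2500 = 0.0719 bits

This redundancy represents potential for compression: the source could be compressed by 0.0719 bits per symbol.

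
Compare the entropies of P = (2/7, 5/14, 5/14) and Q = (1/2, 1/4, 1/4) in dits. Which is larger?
P

Computing entropies in dits:
H(P) = 0.4748
H(Q) = 0.4515

Distribution P has higher entropy.

Intuition: The distribution closer to uniform (more spread out) has higher entropy.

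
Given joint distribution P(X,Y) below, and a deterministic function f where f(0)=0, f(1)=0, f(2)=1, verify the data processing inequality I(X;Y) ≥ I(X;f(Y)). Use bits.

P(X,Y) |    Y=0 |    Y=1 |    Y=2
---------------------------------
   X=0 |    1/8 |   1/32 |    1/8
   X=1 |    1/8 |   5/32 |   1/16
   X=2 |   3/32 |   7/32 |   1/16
I(X;Y) = 0.1329, I(X;f(Y)) = 0.0536, inequality holds: 0.1329 ≥ 0.0536

Data Processing Inequality: For any Markov chain X → Y → Z, we have I(X;Y) ≥ I(X;Z).

Here Z = f(Y) is a deterministic function of Y, forming X → Y → Z.

Original I(X;Y) = 0.1329 bits

After applying f:
P(X,Z) where Z=f(Y):
- P(X,Z=0) = P(X,Y=0) + P(X,Y=1)
- P(X,Z=1) = P(X,Y=2)

I(X;Z) = I(X;f(Y)) = 0.0536 bits

Verification: 0.1329 ≥ 0.0536 ✓

Information cannot be created by processing; the function f can only lose information about X.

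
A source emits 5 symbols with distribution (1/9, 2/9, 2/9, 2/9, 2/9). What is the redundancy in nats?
0.0283 nats

Redundancy measures how far a source is from maximum entropy:
R = H_max - H(X)

Maximum entropy for 5 symbols: H_max = log_e(5) = 1.6094 nats
Actual entropy: H(X) = 1.5811 nats
Redundancy: R = 1.6094 - 1.5811 = 0.0283 nats

This redundancy represents potential for compression: the source could be compressed by 0.0283 nats per symbol.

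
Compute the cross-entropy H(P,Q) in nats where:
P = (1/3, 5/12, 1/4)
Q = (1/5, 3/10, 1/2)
1.2114 nats

Cross-entropy: H(P,Q) = -Σ p(x) log q(x)

Alternatively: H(P,Q) = H(P) + D_KL(P||Q)
H(P) = 1.0776 nats
D_KL(P||Q) = 0.1339 nats

H(P,Q) = 1.0776 + 0.1339 = 1.2114 nats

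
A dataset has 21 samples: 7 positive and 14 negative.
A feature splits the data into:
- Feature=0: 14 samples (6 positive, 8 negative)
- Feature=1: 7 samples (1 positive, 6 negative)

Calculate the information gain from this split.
0.0643 bits

Information Gain = H(Y) - H(Y|Feature)

Before split:
P(positive) = 7/21 = 0.3333
H(Y) = 0.9183 bits

After split:
Feature=0: H = 0.9852 bits (weight = 14/21)
Feature=1: H = 0.5917 bits (weight = 7/21)
H(Y|Feature) = (14/21)×0.9852 + (7/21)×0.5917 = 0.8540 bits

Information Gain = 0.9183 - 0.8540 = 0.0643 bits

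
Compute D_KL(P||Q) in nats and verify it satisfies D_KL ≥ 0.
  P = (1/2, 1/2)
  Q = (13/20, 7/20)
0.0472 nats

KL divergence satisfies the Gibbs inequality: D_KL(P||Q) ≥ 0 for all distributions P, Q.

D_KL(P||Q) = Σ p(x) log(p(x)/q(x))
Term by term:
  x=0: 1/2 × log_e[(1/2)/(13/20)] = -0.1312
  x=1: 1/2 × log_e[(1/2)/(7/20)] = 0.1783
D_KL(P||Q) = 0.0472 nats

D_KL(P||Q) = 0.0472 ≥ 0 ✓

This non-negativity is a fundamental property: relative entropy cannot be negative because it measures how different Q is from P.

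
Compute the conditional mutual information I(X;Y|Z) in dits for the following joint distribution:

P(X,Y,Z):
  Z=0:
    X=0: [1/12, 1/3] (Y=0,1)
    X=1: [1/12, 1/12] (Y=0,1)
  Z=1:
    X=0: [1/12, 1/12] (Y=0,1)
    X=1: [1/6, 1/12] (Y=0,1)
0.0133 dits

Conditional mutual information: I(X;Y|Z) = H(X|Z) + H(Y|Z) - H(X,Y|Z)

H(Z) = 0.2950
H(X,Z) = 0.5683 → H(X|Z) = 0.2734
H(Y,Z) = 0.5683 → H(Y|Z) = 0.2734
H(X,Y,Z) = 0.8283 → H(X,Y|Z) = 0.5334

I(X;Y|Z) = 0.2734 + 0.2734 - 0.5334 = 0.0133 dits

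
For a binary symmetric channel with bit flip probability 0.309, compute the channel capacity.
0.1080 bits

For a binary symmetric channel (BSC) with error probability p:
Capacity C = 1 - H(p) bits per symbol

where H(p) = -p log₂(p) - (1-p) log₂(1-p) is the binary entropy function.

H(0.309) = 0.8920 bits
C = 1 - 0.8920 = 0.1080 bits per symbol

This means we can reliably transmit up to 0.1080 bits of information per channel use.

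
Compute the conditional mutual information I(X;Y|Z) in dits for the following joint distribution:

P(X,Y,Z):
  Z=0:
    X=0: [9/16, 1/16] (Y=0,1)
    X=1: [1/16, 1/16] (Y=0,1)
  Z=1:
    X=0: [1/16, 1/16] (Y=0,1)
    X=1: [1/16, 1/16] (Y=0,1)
0.0209 dits

Conditional mutual information: I(X;Y|Z) = H(X|Z) + H(Y|Z) - H(X,Y|Z)

H(Z) = 0.2442
H(X,Z) = 0.4662 → H(X|Z) = 0.2220
H(Y,Z) = 0.4662 → H(Y|Z) = 0.2220
H(X,Y,Z) = 0.6674 → H(X,Y|Z) = 0.4231

I(X;Y|Z) = 0.2220 + 0.2220 - 0.4231 = 0.0209 dits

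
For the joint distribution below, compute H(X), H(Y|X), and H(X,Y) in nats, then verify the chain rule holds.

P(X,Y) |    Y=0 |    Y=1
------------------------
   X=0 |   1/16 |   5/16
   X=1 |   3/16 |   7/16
H(X,Y) = 1.2123, H(X) = 0.6616, H(Y|X) = 0.5508 (all in nats)

Chain rule: H(X,Y) = H(X) + H(Y|X)

Left side — joint entropy directly:
H(X,Y) = -Σ p(x,y) log p(x,y) = 1.2123 nats

Right side — compute H(Y|X) from the conditional distributions:
P(X) = (3/8, 5/8), so H(X) = 0.6616 nats
H(Y|X) = Σ_x P(X=x) · H(Y|X=x):
  P(Y|X=0) = (1/6, 5/6), H(Y|X=0) = 0.4506, weight P(X=0) = 3/8
  P(Y|X=1) = (3/10, 7/10), H(Y|X=1) = 0.6109, weight P(X=1) = 5/8
H(Y|X) = 0.5508 nats

H(X) + H(Y|X) = 0.6616 + 0.5508 = 1.2123 nats

Both sides equal 1.2123 nats. ✓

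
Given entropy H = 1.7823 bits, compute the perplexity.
3.4397

Perplexity is 2^H (or exp(H) for natural log).

H = 1.7823 bits
Perplexity = 2^1.7823 = 3.4397

Interpretation: The model's uncertainty is equivalent to choosing uniformly among 3.4 options.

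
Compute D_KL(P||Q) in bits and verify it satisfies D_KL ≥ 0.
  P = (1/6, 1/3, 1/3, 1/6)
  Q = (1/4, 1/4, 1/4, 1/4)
0.0817 bits

KL divergence satisfies the Gibbs inequality: D_KL(P||Q) ≥ 0 for all distributions P, Q.

D_KL(P||Q) = Σ p(x) log(p(x)/q(x))
Term by term:
  x=0: 1/6 × log_2[(1/6)/(1/4)] = -0.0975
  x=1: 1/3 × log_2[(1/3)/(1/4)] = 0.1383
  x=2: 1/3 × log_2[(1/3)/(1/4)] = 0.1383
  x=3: 1/6 × log_2[(1/6)/(1/4)] = -0.0975
D_KL(P||Q) = 0.0817 bits

D_KL(P||Q) = 0.0817 ≥ 0 ✓

This non-negativity is a fundamental property: relative entropy cannot be negative because it measures how different Q is from P.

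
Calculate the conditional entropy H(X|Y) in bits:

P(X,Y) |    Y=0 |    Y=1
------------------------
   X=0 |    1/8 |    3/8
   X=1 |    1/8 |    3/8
1.0000 bits

Using the chain rule: H(X|Y) = H(X,Y) - H(Y)

First, compute H(X,Y) = 1.8113 bits

Marginal P(Y) = (1/4, 3/4)
H(Y) = 0.8113 bits

H(X|Y) = H(X,Y) - H(Y) = 1.8113 - 0.8113 = 1.0000 bits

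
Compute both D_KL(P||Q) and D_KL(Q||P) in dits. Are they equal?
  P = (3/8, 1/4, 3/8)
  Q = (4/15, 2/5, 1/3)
D_KL(P||Q) = 0.0237, D_KL(Q||P) = 0.0251

KL divergence is not symmetric: D_KL(P||Q) ≠ D_KL(Q||P) in general.

D_KL(P||Q) = 0.0237 dits
D_KL(Q||P) = 0.0251 dits

No, they are not equal!

This asymmetry is why KL divergence is not a true distance metric.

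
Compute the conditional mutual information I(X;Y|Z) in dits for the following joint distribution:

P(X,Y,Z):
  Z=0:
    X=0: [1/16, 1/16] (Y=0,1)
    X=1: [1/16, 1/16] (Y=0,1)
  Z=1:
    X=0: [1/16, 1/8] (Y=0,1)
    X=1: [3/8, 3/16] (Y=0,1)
0.0139 dits

Conditional mutual information: I(X;Y|Z) = H(X|Z) + H(Y|Z) - H(X,Y|Z)

H(Z) = 0.2442
H(X,Z) = 0.5026 → H(X|Z) = 0.2584
H(Y,Z) = 0.5407 → H(Y|Z) = 0.2965
H(X,Y,Z) = 0.7852 → H(X,Y|Z) = 0.5410

I(X;Y|Z) = 0.2584 + 0.2965 - 0.5410 = 0.0139 dits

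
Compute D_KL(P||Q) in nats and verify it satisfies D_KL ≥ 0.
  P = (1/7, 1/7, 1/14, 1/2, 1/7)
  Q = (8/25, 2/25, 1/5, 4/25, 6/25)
0.3897 nats

KL divergence satisfies the Gibbs inequality: D_KL(P||Q) ≥ 0 for all distributions P, Q.

D_KL(P||Q) = Σ p(x) log(p(x)/q(x))
Term by term:
  x=0: 1/7 × log_e[(1/7)/(8/25)] = -0.1152
  x=1: 1/7 × log_e[(1/7)/(2/25)] = 0.0828
  x=2: 1/14 × log_e[(1/14)/(1/5)] = -0.0735
  x=3: 1/2 × log_e[(1/2)/(4/25)] = 0.5697
  x=4: 1/7 × log_e[(1/7)/(6/25)] = -0.0741
D_KL(P||Q) = 0.3897 nats

D_KL(P||Q) = 0.3897 ≥ 0 ✓

This non-negativity is a fundamental property: relative entropy cannot be negative because it measures how different Q is from P.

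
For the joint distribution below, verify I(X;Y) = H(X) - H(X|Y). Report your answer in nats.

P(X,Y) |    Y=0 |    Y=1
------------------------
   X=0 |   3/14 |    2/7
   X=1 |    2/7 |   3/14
I(X;Y) = 0.0102 nats

Mutual information has multiple equivalent forms:
- I(X;Y) = H(X) - H(X|Y)
- I(X;Y) = H(Y) - H(Y|X)
- I(X;Y) = H(X) + H(Y) - H(X,Y)

Computing all quantities:
H(X) = 0.6931, H(Y) = 0.6931, H(X,Y) = 1.3761
H(X|Y) = 0.6829, H(Y|X) = 0.6829

Verification:
H(X) - H(X|Y) = 0.6931 - 0.6829 = 0.0102
H(Y) - H(Y|X) = 0.6931 - 0.6829 = 0.0102
H(X) + H(Y) - H(X,Y) = 0.6931 + 0.6931 - 1.3761 = 0.0102

All forms give I(X;Y) = 0.0102 nats. ✓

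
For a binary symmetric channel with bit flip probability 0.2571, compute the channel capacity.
0.1777 bits

For a binary symmetric channel (BSC) with error probability p:
Capacity C = 1 - H(p) bits per symbol

where H(p) = -p log₂(p) - (1-p) log₂(1-p) is the binary entropy function.

H(0.2571) = 0.8223 bits
C = 1 - 0.8223 = 0.1777 bits per symbol

This means we can reliably transmit up to 0.1777 bits of information per channel use.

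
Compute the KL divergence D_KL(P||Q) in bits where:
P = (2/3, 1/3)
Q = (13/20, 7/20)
0.0009 bits

KL divergence: D_KL(P||Q) = Σ p(x) log(p(x)/q(x))

Computing term by term:
  x=0: 2/3 × log_2[(2/3)/(13/20)] = 2/3 × 0.0365 = 0.0244
  x=1: 1/3 × log_2[(1/3)/(7/20)] = 1/3 × -0.0704 = -0.0235

D_KL(P||Q) = 0.0009 bits

Note: KL divergence is always non-negative and equals 0 iff P = Q.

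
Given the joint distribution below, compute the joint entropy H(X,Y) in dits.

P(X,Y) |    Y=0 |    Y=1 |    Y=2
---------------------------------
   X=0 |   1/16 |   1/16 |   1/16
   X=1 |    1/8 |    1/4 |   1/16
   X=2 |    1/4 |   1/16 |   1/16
0.8655 dits

Joint entropy is H(X,Y) = -Σ_{x,y} p(x,y) log p(x,y).

Summing over all non-zero entries:
H(X,Y) = -[1/16·log_10(1/16) + 1/16·log_10(1/16) + 1/16·log_10(1/16) + 1/8·log_10(1/8) + 1/4·log_10(1/4) + 1/16·log_10(1/16) + 1/4·log_10(1/4) + 1/16·log_10(1/16) + 1/16·log_10(1/16)]
H(X,Y) = 0.8655 dits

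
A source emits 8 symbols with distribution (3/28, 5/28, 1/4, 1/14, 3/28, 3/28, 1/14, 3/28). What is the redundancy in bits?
0.1312 bits

Redundancy measures how far a source is from maximum entropy:
R = H_max - H(X)

Maximum entropy for 8 symbols: H_max = log_2(8) = 3.0000 bits
Actual entropy: H(X) = 2.8688 bits
Redundancy: R = 3.0000 - 2.8688 = 0.1312 bits

This redundancy represents potential for compression: the source could be compressed by 0.1312 bits per symbol.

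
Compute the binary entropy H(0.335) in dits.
0.2769 dits

The binary entropy function is:
H(p) = -p log(p) - (1-p) log(1-p)

H(0.335) = -0.335 × log_10(0.335) - 0.665 × log_10(0.665)
H(0.335) = 0.2769 dits

Note: Binary entropy is maximized at p=0.5 (H=1 bit) and minimized at p=0 or p=1 (H=0).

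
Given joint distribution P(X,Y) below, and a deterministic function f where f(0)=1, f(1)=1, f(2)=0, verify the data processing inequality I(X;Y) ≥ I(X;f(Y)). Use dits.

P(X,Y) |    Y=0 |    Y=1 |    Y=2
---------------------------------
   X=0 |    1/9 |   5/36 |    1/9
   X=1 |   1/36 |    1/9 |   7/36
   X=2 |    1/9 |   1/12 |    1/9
I(X;Y) = 0.0234, I(X;f(Y)) = 0.0129, inequality holds: 0.0234 ≥ 0.0129

Data Processing Inequality: For any Markov chain X → Y → Z, we have I(X;Y) ≥ I(X;Z).

Here Z = f(Y) is a deterministic function of Y, forming X → Y → Z.

Original I(X;Y) = 0.0234 dits

After applying f:
P(X,Z) where Z=f(Y):
- P(X,Z=0) = P(X,Y=2)
- P(X,Z=1) = P(X,Y=0) + P(X,Y=1)

I(X;Z) = I(X;f(Y)) = 0.0129 dits

Verification: 0.0234 ≥ 0.0129 ✓

Information cannot be created by processing; the function f can only lose information about X.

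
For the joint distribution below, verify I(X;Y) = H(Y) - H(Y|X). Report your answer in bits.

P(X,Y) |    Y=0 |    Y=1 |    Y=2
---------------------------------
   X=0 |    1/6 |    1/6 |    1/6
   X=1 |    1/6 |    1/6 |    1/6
I(X;Y) = 0.0000 bits

Mutual information has multiple equivalent forms:
- I(X;Y) = H(X) - H(X|Y)
- I(X;Y) = H(Y) - H(Y|X)
- I(X;Y) = H(X) + H(Y) - H(X,Y)

Computing all quantities:
H(X) = 1.0000, H(Y) = 1.5850, H(X,Y) = 2.5850
H(X|Y) = 1.0000, H(Y|X) = 1.5850

Verification:
H(X) - H(X|Y) = 1.0000 - 1.0000 = 0.0000
H(Y) - H(Y|X) = 1.5850 - 1.5850 = 0.0000
H(X) + H(Y) - H(X,Y) = 1.0000 + 1.5850 - 2.5850 = 0.0000

All forms give I(X;Y) = 0.0000 bits. ✓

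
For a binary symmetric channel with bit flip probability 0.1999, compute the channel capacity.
0.2783 bits

For a binary symmetric channel (BSC) with error probability p:
Capacity C = 1 - H(p) bits per symbol

where H(p) = -p log₂(p) - (1-p) log₂(1-p) is the binary entropy function.

H(0.1999) = 0.7217 bits
C = 1 - 0.7217 = 0.2783 bits per symbol

This means we can reliably transmit up to 0.2783 bits of information per channel use.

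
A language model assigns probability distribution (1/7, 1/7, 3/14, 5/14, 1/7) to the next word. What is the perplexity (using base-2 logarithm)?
4.6264

Perplexity is 2^H (or exp(H) for natural log).

First, H = -Σ p log p = 2.2099 bits
Perplexity = 2^2.2099 = 4.6264

Interpretation: The model's uncertainty is equivalent to choosing uniformly among 4.6 options.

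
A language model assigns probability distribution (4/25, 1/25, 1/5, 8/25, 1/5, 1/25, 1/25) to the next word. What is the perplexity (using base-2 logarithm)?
5.4080

Perplexity is 2^H (or exp(H) for natural log).

First, H = -Σ p log p = 2.4351 bits
Perplexity = 2^2.4351 = 5.4080

Interpretation: The model's uncertainty is equivalent to choosing uniformly among 5.4 options.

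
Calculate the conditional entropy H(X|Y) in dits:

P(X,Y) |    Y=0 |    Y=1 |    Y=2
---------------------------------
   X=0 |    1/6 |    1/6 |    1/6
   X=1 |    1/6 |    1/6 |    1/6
0.3010 dits

Using the chain rule: H(X|Y) = H(X,Y) - H(Y)

First, compute H(X,Y) = 0.7782 dits

Marginal P(Y) = (1/3, 1/3, 1/3)
H(Y) = 0.4771 dits

H(X|Y) = H(X,Y) - H(Y) = 0.7782 - 0.4771 = 0.3010 dits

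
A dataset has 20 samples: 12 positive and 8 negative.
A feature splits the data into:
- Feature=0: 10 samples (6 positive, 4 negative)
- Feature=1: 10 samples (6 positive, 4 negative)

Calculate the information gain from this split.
0.0000 bits

Information Gain = H(Y) - H(Y|Feature)

Before split:
P(positive) = 12/20 = 0.6000
H(Y) = 0.9710 bits

After split:
Feature=0: H = 0.9710 bits (weight = 10/20)
Feature=1: H = 0.9710 bits (weight = 10/20)
H(Y|Feature) = (10/20)×0.9710 + (10/20)×0.9710 = 0.9710 bits

Information Gain = 0.9710 - 0.9710 = 0.0000 bits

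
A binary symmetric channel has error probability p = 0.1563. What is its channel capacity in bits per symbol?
0.3746 bits

For a binary symmetric channel (BSC) with error probability p:
Capacity C = 1 - H(p) bits per symbol

where H(p) = -p log₂(p) - (1-p) log₂(1-p) is the binary entropy function.

H(0.1563) = 0.6254 bits
C = 1 - 0.6254 = 0.3746 bits per symbol

This means we can reliably transmit up to 0.3746 bits of information per channel use.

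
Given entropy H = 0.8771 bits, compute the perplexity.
1.8367

Perplexity is 2^H (or exp(H) for natural log).

H = 0.8771 bits
Perplexity = 2^0.8771 = 1.8367

Interpretation: The model's uncertainty is equivalent to choosing uniformly among 1.8 options.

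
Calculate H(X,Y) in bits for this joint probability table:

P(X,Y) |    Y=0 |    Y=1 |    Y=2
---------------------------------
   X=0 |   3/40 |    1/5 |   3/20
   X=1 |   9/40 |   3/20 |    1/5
2.5143 bits

Joint entropy is H(X,Y) = -Σ_{x,y} p(x,y) log p(x,y).

Summing over all non-zero entries:
H(X,Y) = -[3/40·log_2(3/40) + 1/5·log_2(1/5) + 3/20·log_2(3/20) + 9/40·log_2(9/40) + 3/20·log_2(3/20) + 1/5·log_2(1/5)]
H(X,Y) = 2.5143 bits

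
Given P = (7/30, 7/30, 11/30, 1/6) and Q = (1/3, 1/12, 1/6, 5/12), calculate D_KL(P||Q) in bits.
0.4233 bits

KL divergence: D_KL(P||Q) = Σ p(x) log(p(x)/q(x))

Computing term by term:
  x=0: 7/30 × log_2[(7/30)/(1/3)] = 7/30 × -0.5146 = -0.1201
  x=1: 7/30 × log_2[(7/30)/(1/12)] = 7/30 × 1.4854 = 0.3466
  x=2: 11/30 × log_2[(11/30)/(1/6)] = 11/30 × 1.1375 = 0.4171
  x=3: 1/6 × log_2[(1/6)/(5/12)] = 1/6 × -1.3219 = -0.2203

D_KL(P||Q) = 0.4233 bits

Note: KL divergence is always non-negative and equals 0 iff P = Q.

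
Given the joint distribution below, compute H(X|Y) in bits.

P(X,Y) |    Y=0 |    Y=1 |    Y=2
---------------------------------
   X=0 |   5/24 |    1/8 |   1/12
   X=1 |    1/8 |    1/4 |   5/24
0.9142 bits

Using the chain rule: H(X|Y) = H(X,Y) - H(Y)

First, compute H(X,Y) = 2.4917 bits

Marginal P(Y) = (1/3, 3/8, 7/24)
H(Y) = 1.5774 bits

H(X|Y) = H(X,Y) - H(Y) = 2.4917 - 1.5774 = 0.9142 bits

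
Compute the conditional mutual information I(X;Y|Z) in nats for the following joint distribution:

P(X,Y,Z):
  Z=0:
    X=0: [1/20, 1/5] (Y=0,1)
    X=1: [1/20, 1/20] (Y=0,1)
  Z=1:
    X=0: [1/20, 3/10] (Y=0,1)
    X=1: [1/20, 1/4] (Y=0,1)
0.0153 nats

Conditional mutual information: I(X;Y|Z) = H(X|Z) + H(Y|Z) - H(X,Y|Z)

H(Z) = 0.6474
H(X,Z) = 1.3055 → H(X|Z) = 0.6580
H(Y,Z) = 1.1359 → H(Y|Z) = 0.4885
H(X,Y,Z) = 1.7786 → H(X,Y|Z) = 1.1311

I(X;Y|Z) = 0.6580 + 0.4885 - 1.1311 = 0.0153 nats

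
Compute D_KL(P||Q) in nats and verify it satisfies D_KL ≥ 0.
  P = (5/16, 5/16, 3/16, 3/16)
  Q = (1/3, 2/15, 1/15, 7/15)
0.2689 nats

KL divergence satisfies the Gibbs inequality: D_KL(P||Q) ≥ 0 for all distributions P, Q.

D_KL(P||Q) = Σ p(x) log(p(x)/q(x))
Term by term:
  x=0: 5/16 × log_e[(5/16)/(1/3)] = -0.0202
  x=1: 5/16 × log_e[(5/16)/(2/15)] = 0.2662
  x=2: 3/16 × log_e[(3/16)/(1/15)] = 0.1939
  x=3: 3/16 × log_e[(3/16)/(7/15)] = -0.1710
D_KL(P||Q) = 0.2689 nats

D_KL(P||Q) = 0.2689 ≥ 0 ✓

This non-negativity is a fundamental property: relative entropy cannot be negative because it measures how different Q is from P.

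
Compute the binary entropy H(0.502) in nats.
0.6931 nats

The binary entropy function is:
H(p) = -p log(p) - (1-p) log(1-p)

H(0.502) = -0.502 × log_e(0.502) - 0.498 × log_e(0.498)
H(0.502) = 0.6931 nats

Note: Binary entropy is maximized at p=0.5 (H=1 bit) and minimized at p=0 or p=1 (H=0).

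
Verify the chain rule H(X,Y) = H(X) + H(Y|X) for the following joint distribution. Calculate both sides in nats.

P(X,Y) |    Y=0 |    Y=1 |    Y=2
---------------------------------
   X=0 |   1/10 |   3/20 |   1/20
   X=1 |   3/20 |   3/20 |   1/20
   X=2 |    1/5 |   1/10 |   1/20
H(X,Y) = 2.0855, H(X) = 1.0961, H(Y|X) = 0.9894 (all in nats)

Chain rule: H(X,Y) = H(X) + H(Y|X)

Left side — joint entropy directly:
H(X,Y) = -Σ p(x,y) log p(x,y) = 2.0855 nats

Right side — compute H(Y|X) from the conditional distributions:
P(X) = (3/10, 7/20, 7/20), so H(X) = 1.0961 nats
H(Y|X) = Σ_x P(X=x) · H(Y|X=x):
  P(Y|X=0) = (1/3, 1/2, 1/6), H(Y|X=0) = 1.0114, weight P(X=0) = 3/10
  P(Y|X=1) = (3/7, 3/7, 1/7), H(Y|X=1) = 1.0042, weight P(X=1) = 7/20
  P(Y|X=2) = (4/7, 2/7, 1/7), H(Y|X=2) = 0.9557, weight P(X=2) = 7/20
H(Y|X) = 0.9894 nats

H(X) + H(Y|X) = 1.0961 + 0.9894 = 2.0855 nats

Both sides equal 2.0855 nats. ✓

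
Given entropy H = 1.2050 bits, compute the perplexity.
2.3054

Perplexity is 2^H (or exp(H) for natural log).

H = 1.2050 bits
Perplexity = 2^1.2050 = 2.3054

Interpretation: The model's uncertainty is equivalent to choosing uniformly among 2.3 options.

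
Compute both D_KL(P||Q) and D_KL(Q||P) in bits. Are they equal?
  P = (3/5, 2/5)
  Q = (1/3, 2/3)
D_KL(P||Q) = 0.2140, D_KL(Q||P) = 0.2086

KL divergence is not symmetric: D_KL(P||Q) ≠ D_KL(Q||P) in general.

D_KL(P||Q) = 0.2140 bits
D_KL(Q||P) = 0.2086 bits

No, they are not equal!

This asymmetry is why KL divergence is not a true distance metric.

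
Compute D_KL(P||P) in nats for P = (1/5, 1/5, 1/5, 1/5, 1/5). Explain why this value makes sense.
0.0000 nats

KL divergence satisfies the Gibbs inequality: D_KL(P||Q) ≥ 0 for all distributions P, Q.

D_KL(P||Q) = Σ p(x) log(p(x)/q(x))
Each term is p(x) × log_e(p(x)/p(x)) = p(x) × log_e(1) = 0, so the sum is 0.
D_KL(P||Q) = 0.0000 nats

When P = Q, the KL divergence is exactly 0, as there is no 'divergence' between identical distributions.

This non-negativity is a fundamental property: relative entropy cannot be negative because it measures how different Q is from P.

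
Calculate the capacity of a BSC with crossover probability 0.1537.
0.3810 bits

For a binary symmetric channel (BSC) with error probability p:
Capacity C = 1 - H(p) bits per symbol

where H(p) = -p log₂(p) - (1-p) log₂(1-p) is the binary entropy function.

H(0.1537) = 0.6190 bits
C = 1 - 0.6190 = 0.3810 bits per symbol

This means we can reliably transmit up to 0.3810 bits of information per channel use.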